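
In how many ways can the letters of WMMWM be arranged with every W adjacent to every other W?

Treat the 2 copies of W as a single block. The multiset to arrange is then {WW, M, M, M}, 4 items in all.
That gives (4)!/(3!) = 4 arrangements.

4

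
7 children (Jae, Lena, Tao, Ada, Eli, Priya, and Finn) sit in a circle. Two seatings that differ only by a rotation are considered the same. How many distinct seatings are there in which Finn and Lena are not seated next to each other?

480

All circular seatings of 7 people number (6)! = 720.
Those with Finn next to Lena: fuse the pair into one unit and seat 6 units around a circle — 2·(5)! = 240.
Subtracting, 720 − 240 = 480.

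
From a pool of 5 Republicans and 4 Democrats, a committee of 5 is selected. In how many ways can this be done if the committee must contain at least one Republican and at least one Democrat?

Total 5-person selections from all 9: C(9,5) = 126.
Selections missing a whole group: no Republicans → C(4,5) = 0; no Democrats → C(5,5) = 1.
Both groups omitted at once is impossible, so 126 − 1 = 125.

125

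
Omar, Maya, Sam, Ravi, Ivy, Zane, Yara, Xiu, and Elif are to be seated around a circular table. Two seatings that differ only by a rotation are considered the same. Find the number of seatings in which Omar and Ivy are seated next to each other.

Glue Omar and Ivy into a block (2 internal orders). Seating 8 units around a circle gives (7)! arrangements.
So 2 × (7)! = 2 × 5040 = 10080.

10080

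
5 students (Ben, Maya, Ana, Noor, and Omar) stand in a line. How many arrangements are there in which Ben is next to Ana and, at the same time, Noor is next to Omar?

Treat {Ben,Ana} as one block (2 orders) and {Noor,Omar} as another (2 orders).
That leaves 3 units to arrange: 2 × 2 × 3! = 4 × 6 = 24.

24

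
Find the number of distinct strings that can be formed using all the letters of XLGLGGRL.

XLGLGGRL has 8 letters with G appearing 3 times and L appearing 3 times.
The number of distinct arrangements is 8!/(3!·3!) = 40320/36 = 1120.

1120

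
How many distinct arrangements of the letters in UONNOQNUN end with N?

With the last slot taken by N, it remains to arrange the other 8 letters (UONOQNUN).
Those 8 letters have N appearing 3 times, O appearing twice, and U appearing twice, giving (8)!/(3!·2!·2!) = 1680.

1680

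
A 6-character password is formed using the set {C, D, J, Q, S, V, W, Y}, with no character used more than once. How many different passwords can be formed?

Choose and order 6 of the 8 symbols: the first character has 8 options, the next 7, and so on down to 3.
8 × 7 × 6 × 5 × 4 × 3 = 20160.

20160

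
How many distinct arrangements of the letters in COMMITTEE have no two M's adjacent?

Total arrangements of COMMITTEE: 9!/(2!·2!·2!) = 45360.
Arrangements with the M's together: treat MM as one letter, giving (8)!/(2!·2!) = 10080.
Subtracting, 45360 − 10080 = 35280 arrangements keep the M's apart.

35280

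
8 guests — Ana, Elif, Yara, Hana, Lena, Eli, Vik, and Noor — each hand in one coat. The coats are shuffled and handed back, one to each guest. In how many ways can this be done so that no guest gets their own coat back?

Count assignments avoiding every fixed point. For any j of the 8 guests fixed to their own coat, the other 8−j can be arranged in (8−j)! ways.
By inclusion–exclusion this is Σ_{j=0}^{8} (−1)^j C(8,j)·(8−j)!.
Computing: 40320 − 40320 + 20160 − 6720 + 1680 − 336 + 56 − 8 + 1 = 14833.

14833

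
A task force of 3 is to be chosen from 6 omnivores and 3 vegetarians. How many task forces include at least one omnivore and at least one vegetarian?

63

Total 3-person selections from all 9: C(9,3) = 84.
Selections missing a whole group: no omnivores → C(3,3) = 1; no vegetarians → C(6,3) = 20.
Both groups omitted at once is impossible, so 84 − 21 = 63.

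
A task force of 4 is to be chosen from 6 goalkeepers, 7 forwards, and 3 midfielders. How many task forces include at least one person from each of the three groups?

819

Unrestricted: C(16,4) = 1820 ways to pick any 4 of the 16.
Selections missing a whole group: no goalkeepers → C(10,4) = 210; no forwards → C(9,4) = 126; no midfielders → C(13,4) = 715.
Add back selections omitting two groups (i.e. drawn from a single group): C(6,4) + C(7,4) + C(3,4) = 50.
By inclusion–exclusion: 1820 − 1051 + 50 = 819.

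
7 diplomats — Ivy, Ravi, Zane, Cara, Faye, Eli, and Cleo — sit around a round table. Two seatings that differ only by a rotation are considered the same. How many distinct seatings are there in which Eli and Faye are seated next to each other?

240

Glue Eli and Faye into a block (2 internal orders). Seating 6 units around a circle gives (5)! arrangements.
So 2 × (5)! = 2 × 120 = 240.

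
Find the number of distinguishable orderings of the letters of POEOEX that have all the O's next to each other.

60

Treat the 2 copies of O as a single block. The multiset to arrange is then {OO, E, E, P, X}, 5 items in all.
That gives (5)!/(2!) = 60 arrangements.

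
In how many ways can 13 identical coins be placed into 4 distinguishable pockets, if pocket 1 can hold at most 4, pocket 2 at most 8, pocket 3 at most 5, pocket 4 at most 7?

Ignoring the caps, the number of non-negative solutions to x_1+…+x_4 = 13 is C(16,3) = 560.
Subtract solutions that violate a single cap (substitute x_i' = x_i − (cap_i+1)): x_1 ≥ 5 gives C(11,3) = 165; x_2 ≥ 9 gives C(7,3) = 35; x_3 ≥ 6 gives C(10,3) = 120; x_4 ≥ 8 gives C(8,3) = 56. Together 376.
Add back pairs where two caps are both exceeded: 0 + 10 + 1 + 0 + 0 + 0 = 11.
By inclusion–exclusion the count is 560 − 376 + 11 = 195.

195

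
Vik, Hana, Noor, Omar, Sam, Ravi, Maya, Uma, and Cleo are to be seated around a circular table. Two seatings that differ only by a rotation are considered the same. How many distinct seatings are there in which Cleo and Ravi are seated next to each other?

Glue Cleo and Ravi into a block (2 internal orders). Seating 8 units around a circle gives (7)! arrangements.
So 2 × (7)! = 2 × 5040 = 10080.

10080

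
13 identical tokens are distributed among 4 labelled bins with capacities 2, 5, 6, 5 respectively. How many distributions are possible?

46

Without the upper bounds there are C(16,3) = 560 ways to split 13 among 4 bins.
Subtract solutions that violate a single cap (substitute x_i' = x_i − (cap_i+1)): x_1 ≥ 3 gives C(13,3) = 286; x_2 ≥ 6 gives C(10,3) = 120; x_3 ≥ 7 gives C(9,3) = 84; x_4 ≥ 6 gives C(10,3) = 120. Together 610.
Add back pairs where two caps are both exceeded: 35 + 20 + 35 + 1 + 4 + 1 = 96.
By inclusion–exclusion the count is 560 − 610 + 96 = 46.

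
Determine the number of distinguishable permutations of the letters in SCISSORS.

The 8 letters of SCISSORS have repeats: S appearing 4 times.
The number of distinct arrangements is 8!/(4!) = 40320/24 = 1680.

1680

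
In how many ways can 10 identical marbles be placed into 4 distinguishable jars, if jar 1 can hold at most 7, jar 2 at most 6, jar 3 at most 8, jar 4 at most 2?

Without the upper bounds there are C(13,3) = 286 ways to split 10 among 4 jars.
Subtract solutions that violate a single cap (substitute x_i' = x_i − (cap_i+1)): x_1 ≥ 8 gives C(5,3) = 10; x_2 ≥ 7 gives C(6,3) = 20; x_3 ≥ 9 gives C(4,3) = 4; x_4 ≥ 3 gives C(10,3) = 120. Together 154.
Add back pairs where two caps are both exceeded: 0 + 0 + 0 + 0 + 1 + 0 = 1.
By inclusion–exclusion the count is 286 − 154 + 1 = 133.

133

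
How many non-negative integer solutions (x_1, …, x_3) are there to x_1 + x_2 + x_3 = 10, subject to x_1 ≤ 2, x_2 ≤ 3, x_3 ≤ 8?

9

Without the upper bounds there are C(12,2) = 66 ways to split 10 among 3 variables.
Subtract solutions that violate a single cap (substitute x_i' = x_i − (cap_i+1)): x_1 ≥ 3 gives C(9,2) = 36; x_2 ≥ 4 gives C(8,2) = 28; x_3 ≥ 9 gives C(3,2) = 3. Together 67.
Add back pairs where two caps are both exceeded: 10 + 0 + 0 = 10.
By inclusion–exclusion the count is 66 − 67 + 10 = 9.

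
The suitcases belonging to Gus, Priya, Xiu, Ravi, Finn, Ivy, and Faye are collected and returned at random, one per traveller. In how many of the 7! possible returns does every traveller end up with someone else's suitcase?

1854

Count assignments avoiding every fixed point. For any j of the 7 travellers fixed to their own suitcase, the other 7−j can be arranged in (7−j)! ways.
By inclusion–exclusion this is Σ_{j=0}^{7} (−1)^j C(7,j)·(7−j)!.
Computing: 5040 − 5040 + 2520 − 840 + 210 − 42 + 7 − 1 = 1854.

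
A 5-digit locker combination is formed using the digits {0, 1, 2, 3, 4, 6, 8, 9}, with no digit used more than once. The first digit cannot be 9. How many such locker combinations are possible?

5880

The first digit has 8−1 = 7 choices (anything except 9).
The remaining 4 digits are filled from the other 7 symbols without repetition: 7 × 6 × 5 × 4 = 840.
Total: 7 × 840 = 5880.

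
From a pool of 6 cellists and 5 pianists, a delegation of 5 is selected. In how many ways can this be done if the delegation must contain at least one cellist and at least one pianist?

Total 5-person selections from all 11: C(11,5) = 462.
Subtract selections that omit an entire group: no cellists → C(5,5) = 1; no pianists → C(6,5) = 6.
Both groups omitted at once is impossible, so 462 − 7 = 455.

455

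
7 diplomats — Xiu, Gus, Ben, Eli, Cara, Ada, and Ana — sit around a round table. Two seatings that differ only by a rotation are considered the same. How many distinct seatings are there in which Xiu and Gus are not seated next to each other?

Without the restriction there are (6)! = 720 seatings.
Seatings with Xiu beside Gus: treat them as a block with 2 internal orders, giving 2 × (5)! = 240.
Subtracting, 720 − 240 = 480.

480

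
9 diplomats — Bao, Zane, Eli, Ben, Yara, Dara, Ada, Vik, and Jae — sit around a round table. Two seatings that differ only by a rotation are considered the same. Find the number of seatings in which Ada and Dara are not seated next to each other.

All circular seatings of 9 people number (8)! = 40320.
Those with Ada next to Dara: fuse the pair into one unit and seat 8 units around a circle — 2·(7)! = 10080.
Subtracting, 40320 − 10080 = 30240.

30240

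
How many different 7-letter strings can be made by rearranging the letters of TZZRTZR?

Letter multiplicities in TZZRTZR: R×2, T×2, Z×3.
Dividing 7! = 5040 by 3!·2!·2! = 24 for the repeated letters gives 210.

210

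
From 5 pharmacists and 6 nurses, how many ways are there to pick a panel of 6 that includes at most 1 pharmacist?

31

Split by how many pharmacists are chosen (0 through 1).
Sum: C(5,0)·C(6,6) + C(5,1)·C(6,5) = 1 + 30 = 31.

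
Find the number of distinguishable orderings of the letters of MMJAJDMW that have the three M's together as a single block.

360

Treat the 3 copies of M as a single block. The multiset to arrange is then {MMM, A, D, J, J, W}, 6 items in all.
That gives (6)!/(2!) = 360 arrangements.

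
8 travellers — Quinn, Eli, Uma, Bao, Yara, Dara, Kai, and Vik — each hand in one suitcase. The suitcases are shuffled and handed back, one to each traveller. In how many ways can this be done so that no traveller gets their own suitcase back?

14833

Let Aᵢ be the assignments in which traveller i gets their own suitcase. We want the size of the complement of A₁∪…∪A_8.
By inclusion–exclusion this is Σ_{j=0}^{8} (−1)^j C(8,j)·(8−j)!.
Computing: 40320 − 40320 + 20160 − 6720 + 1680 − 336 + 56 − 8 + 1 = 14833.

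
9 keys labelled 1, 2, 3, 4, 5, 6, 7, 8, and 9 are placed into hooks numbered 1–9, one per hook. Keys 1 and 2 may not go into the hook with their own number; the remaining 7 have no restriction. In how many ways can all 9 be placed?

287280

Let Aᵢ (for i ∈ {1, 2}) be the placements that put key i in its forbidden hook. Any j of these fix j positions, leaving (9−j)! ways to fill the rest, and there are C(2,j) ways to pick which j.
By inclusion–exclusion, the number of valid placements is Σ_{j=0}^{2} (−1)^j C(2,j)·(9−j)!.
Computing: 362880 − 80640 + 5040 = 287280.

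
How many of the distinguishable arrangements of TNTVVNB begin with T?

180

Fix T in the first position and arrange the remaining 6 letters.
Those 6 letters have N appearing twice and V appearing twice, giving (6)!/(2!·2!) = 180.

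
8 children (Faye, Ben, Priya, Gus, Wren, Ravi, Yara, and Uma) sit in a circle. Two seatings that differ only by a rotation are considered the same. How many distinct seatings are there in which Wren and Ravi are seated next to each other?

1440

Treat {Wren, Ravi} as one unit (2 internal orders) and seat the resulting 7 units around the table: (6)! circular arrangements.
So 2 × (6)! = 2 × 720 = 1440.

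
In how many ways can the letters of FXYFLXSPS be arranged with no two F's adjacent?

There are 9!/(2!·2!·2!) = 45360 arrangements of FXYFLXSPS in total.
Arrangements with the F's together: treat FF as one letter, giving (8)!/(2!·2!) = 10080.
Subtracting, 45360 − 10080 = 35280 arrangements keep the F's apart.

35280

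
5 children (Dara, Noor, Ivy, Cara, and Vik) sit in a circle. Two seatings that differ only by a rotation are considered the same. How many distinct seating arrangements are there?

Seat Dara anywhere (absorbing the rotational symmetry), then permute the other 4: (4)! = 24.

24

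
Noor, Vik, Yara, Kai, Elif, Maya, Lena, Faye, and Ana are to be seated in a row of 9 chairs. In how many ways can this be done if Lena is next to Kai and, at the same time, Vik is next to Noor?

Treat {Lena,Kai} as one block (2 orders) and {Vik,Noor} as another (2 orders).
That leaves 7 units to arrange: 2 × 2 × 7! = 4 × 5040 = 20160.

20160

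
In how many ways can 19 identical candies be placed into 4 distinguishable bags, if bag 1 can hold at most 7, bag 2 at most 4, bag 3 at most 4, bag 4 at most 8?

35

By stars and bars, unrestricted non-negative solutions to x_1+…+x_4 = 19 number C(19+3,3) = 1540.
Subtract solutions that violate a single cap (substitute x_i' = x_i − (cap_i+1)): x_1 ≥ 8 gives C(14,3) = 364; x_2 ≥ 5 gives C(17,3) = 680; x_3 ≥ 5 gives C(17,3) = 680; x_4 ≥ 9 gives C(13,3) = 286. Together 2010.
Add back pairs where two caps are both exceeded: 84 + 84 + 10 + 220 + 56 + 56 = 510.
Subtract triples: 4 + 0 + 0 + 1 = 5.
By inclusion–exclusion the count is 1540 − 2010 + 510 − 5 = 35.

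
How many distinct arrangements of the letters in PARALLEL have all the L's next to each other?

360

Treat the 3 copies of L as a single block. The multiset to arrange is then {LLL, A, A, E, P, R}, 6 items in all.
That gives (6)!/(2!) = 360 arrangements.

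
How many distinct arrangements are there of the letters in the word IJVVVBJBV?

The 9 letters of IJVVVBJBV have repeats: B appearing twice, J appearing twice, and V appearing 4 times.
Dividing 9! = 362880 by 4!·2!·2! = 96 for the repeated letters gives 3780.

3780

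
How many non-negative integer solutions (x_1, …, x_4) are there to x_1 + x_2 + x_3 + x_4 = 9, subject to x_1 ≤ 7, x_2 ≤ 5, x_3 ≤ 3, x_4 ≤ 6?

Without the upper bounds there are C(12,3) = 220 ways to split 9 among 4 variables.
Subtract solutions that violate a single cap (substitute x_i' = x_i − (cap_i+1)): x_1 ≥ 8 gives C(4,3) = 4; x_2 ≥ 6 gives C(6,3) = 20; x_3 ≥ 4 gives C(8,3) = 56; x_4 ≥ 7 gives C(5,3) = 10. Together 90.
No two caps can be exceeded simultaneously, so the pair terms are all 0.
By inclusion–exclusion the count is 220 − 90 + 0 = 130.

130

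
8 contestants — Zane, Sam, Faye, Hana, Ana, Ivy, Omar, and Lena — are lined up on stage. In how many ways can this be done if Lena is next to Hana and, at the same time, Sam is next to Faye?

2880

Treat {Lena,Hana} as one block (2 orders) and {Sam,Faye} as another (2 orders).
That leaves 6 units to arrange: 2 × 2 × 6! = 4 × 720 = 2880.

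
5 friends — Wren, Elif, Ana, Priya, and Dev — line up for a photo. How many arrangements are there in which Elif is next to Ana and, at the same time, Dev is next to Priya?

24

Treat {Elif,Ana} as one block (2 orders) and {Dev,Priya} as another (2 orders).
That leaves 3 units to arrange: 2 × 2 × 3! = 4 × 6 = 24.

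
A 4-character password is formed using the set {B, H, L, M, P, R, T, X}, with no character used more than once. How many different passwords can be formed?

With no repetition, fill the 4 characters in order: 8 choices, then 7, down to 5.
8 × 7 × 6 × 5 = 1680.

1680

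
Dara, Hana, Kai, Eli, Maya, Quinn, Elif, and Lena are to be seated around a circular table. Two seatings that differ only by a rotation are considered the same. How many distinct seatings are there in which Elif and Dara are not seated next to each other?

Without the restriction there are (7)! = 5040 seatings.
Seatings with Elif beside Dara: treat them as a block with 2 internal orders, giving 2 × (6)! = 1440.
Subtracting, 5040 − 1440 = 3600.

3600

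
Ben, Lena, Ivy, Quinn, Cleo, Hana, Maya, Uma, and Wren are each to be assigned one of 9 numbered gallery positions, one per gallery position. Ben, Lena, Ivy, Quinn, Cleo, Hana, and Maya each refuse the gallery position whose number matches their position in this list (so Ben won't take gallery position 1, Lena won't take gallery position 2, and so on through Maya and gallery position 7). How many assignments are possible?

165016

Let Aᵢ (for 1 ≤ i ≤ 7) be the placements that put person i in their forbidden gallery position. Any j of these fix j positions, leaving (9−j)! ways to fill the rest, and there are C(7,j) ways to pick which j.
By inclusion–exclusion, the number of valid placements is Σ_{j=0}^{7} (−1)^j C(7,j)·(9−j)!.
Computing: 362880 − 282240 + 105840 − 25200 + 4200 − 504 + 42 − 2 = 165016.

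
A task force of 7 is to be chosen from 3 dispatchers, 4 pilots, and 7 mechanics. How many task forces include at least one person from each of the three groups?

2982

Unrestricted: C(14,7) = 3432 ways to pick any 7 of the 14.
Selections missing a whole group: no dispatchers → C(11,7) = 330; no pilots → C(10,7) = 120; no mechanics → C(7,7) = 1.
Add back selections omitting two groups (i.e. drawn from a single group): C(3,7) + C(4,7) + C(7,7) = 1.
By inclusion–exclusion: 3432 − 451 + 1 = 2982.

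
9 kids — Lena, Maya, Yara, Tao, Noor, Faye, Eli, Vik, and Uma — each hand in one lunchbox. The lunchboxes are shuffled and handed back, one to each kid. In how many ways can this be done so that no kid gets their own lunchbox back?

Count assignments avoiding every fixed point. For any j of the 9 kids fixed to their own lunchbox, the other 9−j can be arranged in (9−j)! ways.
By inclusion–exclusion this is Σ_{j=0}^{9} (−1)^j C(9,j)·(9−j)!.
Computing: 362880 − 362880 + 181440 − 60480 + 15120 − 3024 + 504 − 72 + 9 − 1 = 133496.

133496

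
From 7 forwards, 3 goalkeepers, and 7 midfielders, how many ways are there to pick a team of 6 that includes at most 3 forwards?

Split by how many forwards are chosen (0 through 3).
Sum: C(7,0)·C(10,6) + C(7,1)·C(10,5) + C(7,2)·C(10,4) + C(7,3)·C(10,3) = 210 + 1764 + 4410 + 4200 = 10584.

10584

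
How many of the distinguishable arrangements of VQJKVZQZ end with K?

630

With the last slot taken by K, it remains to arrange the other 7 letters (VQJVZQZ).
Those 7 letters have Q appearing twice, V appearing twice, and Z appearing twice, giving (7)!/(2!·2!·2!) = 630.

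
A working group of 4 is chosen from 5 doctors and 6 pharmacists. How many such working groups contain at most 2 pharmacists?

215

Split by how many pharmacists are chosen (0 through 2).
Sum: C(6,0)·C(5,4) + C(6,1)·C(5,3) + C(6,2)·C(5,2) = 5 + 60 + 150 = 215.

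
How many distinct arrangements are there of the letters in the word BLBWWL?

90

BLBWWL has 6 letters with B appearing twice, L appearing twice, and W appearing twice.
Dividing 6! = 720 by 2!·2!·2! = 8 for the repeated letters gives 90.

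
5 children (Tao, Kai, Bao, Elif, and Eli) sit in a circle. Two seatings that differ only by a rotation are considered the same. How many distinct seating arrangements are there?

24

Around a circle, 5 distinct people have 5!/5 = (4)! = 24 rotationally distinct seatings.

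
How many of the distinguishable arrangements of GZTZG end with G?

12

With the last slot taken by G, it remains to arrange the other 4 letters (ZTZG).
Those 4 letters have Z appearing twice, giving (4)!/(2!) = 12.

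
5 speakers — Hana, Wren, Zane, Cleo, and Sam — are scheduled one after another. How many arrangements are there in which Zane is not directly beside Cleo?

There are 5! = 120 arrangements in all. If Zane and Cleo are adjacent, merging them into one block gives 2·(4)! = 48 arrangements.
Complementary counting: 120 − 48 = 72.

72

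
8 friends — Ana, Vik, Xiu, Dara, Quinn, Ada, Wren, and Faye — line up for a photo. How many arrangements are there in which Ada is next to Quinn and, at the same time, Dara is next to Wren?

Treat {Ada,Quinn} as one block (2 orders) and {Dara,Wren} as another (2 orders).
That leaves 6 units to arrange: 2 × 2 × 6! = 4 × 720 = 2880.

2880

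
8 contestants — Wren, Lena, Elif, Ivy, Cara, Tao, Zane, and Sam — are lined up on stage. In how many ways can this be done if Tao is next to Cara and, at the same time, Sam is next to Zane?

Treat {Tao,Cara} as one block (2 orders) and {Sam,Zane} as another (2 orders).
That leaves 6 units to arrange: 2 × 2 × 6! = 4 × 720 = 2880.

2880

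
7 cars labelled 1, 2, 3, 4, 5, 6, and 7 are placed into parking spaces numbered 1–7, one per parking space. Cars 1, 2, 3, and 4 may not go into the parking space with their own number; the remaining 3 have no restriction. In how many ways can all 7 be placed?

2790

Let Aᵢ (for 1 ≤ i ≤ 4) be the placements that put car i in its forbidden parking space. Any j of these fix j positions, leaving (7−j)! ways to fill the rest, and there are C(4,j) ways to pick which j.
By inclusion–exclusion, the number of valid placements is Σ_{j=0}^{4} (−1)^j C(4,j)·(7−j)!.
Computing: 5040 − 2880 + 720 − 96 + 6 = 2790.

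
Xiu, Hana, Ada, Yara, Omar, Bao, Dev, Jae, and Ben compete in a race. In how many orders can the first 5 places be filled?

15120

This is an ordered selection of 5 from 9: P(9,5).
That gives 9 × 8 × 7 × 6 × 5 = 15120.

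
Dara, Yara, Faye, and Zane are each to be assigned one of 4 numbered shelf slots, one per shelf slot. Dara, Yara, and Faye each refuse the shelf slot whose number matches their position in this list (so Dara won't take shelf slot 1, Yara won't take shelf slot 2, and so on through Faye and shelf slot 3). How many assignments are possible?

11

Let Aᵢ (for i ∈ {1, 2, 3}) be the placements that put person i in their forbidden shelf slot. Any j of these fix j positions, leaving (4−j)! ways to fill the rest, and there are C(3,j) ways to pick which j.
By inclusion–exclusion, the number of valid placements is Σ_{j=0}^{3} (−1)^j C(3,j)·(4−j)!.
Computing: 24 − 18 + 6 − 1 = 11.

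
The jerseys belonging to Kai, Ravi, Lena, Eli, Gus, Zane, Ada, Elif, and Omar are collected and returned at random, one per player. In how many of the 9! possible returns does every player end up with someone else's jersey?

This is the derangement count D_9: permutations of 9 items with no fixed point.
By inclusion–exclusion this is Σ_{j=0}^{9} (−1)^j C(9,j)·(9−j)!.
Computing: 362880 − 362880 + 181440 − 60480 + 15120 − 3024 + 504 − 72 + 9 − 1 = 133496.

133496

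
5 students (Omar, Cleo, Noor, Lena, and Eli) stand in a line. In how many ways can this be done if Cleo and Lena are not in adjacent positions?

72

Of the 5! = 120 arrangements, those with Cleo and Lena adjacent number 2 × 4! = 48 (treat the pair as a block with 2 internal orders).
Complementary counting: 120 − 48 = 72.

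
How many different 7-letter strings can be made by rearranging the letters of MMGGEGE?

210

Letter multiplicities in MMGGEGE: E×2, G×3, M×2.
The number of distinct arrangements is 7!/(3!·2!·2!) = 5040/24 = 210.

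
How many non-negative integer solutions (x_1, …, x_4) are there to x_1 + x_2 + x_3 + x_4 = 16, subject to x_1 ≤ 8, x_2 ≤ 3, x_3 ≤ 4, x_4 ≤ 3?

Ignoring the caps, the number of non-negative solutions to x_1+…+x_4 = 16 is C(19,3) = 969.
Subtract solutions that violate a single cap (substitute x_i' = x_i − (cap_i+1)): x_1 ≥ 9 gives C(10,3) = 120; x_2 ≥ 4 gives C(15,3) = 455; x_3 ≥ 5 gives C(14,3) = 364; x_4 ≥ 4 gives C(15,3) = 455. Together 1394.
Add back pairs where two caps are both exceeded: 20 + 10 + 20 + 120 + 165 + 120 = 455.
Subtract triples: 0 + 0 + 0 + 20 = 20.
By inclusion–exclusion the count is 969 − 1394 + 455 − 20 = 10.

10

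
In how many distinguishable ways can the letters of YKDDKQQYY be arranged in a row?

YKDDKQQYY has 9 letters with D appearing twice, K appearing twice, Q appearing twice, and Y appearing 3 times.
Dividing 9! = 362880 by 3!·2!·2!·2! = 48 for the repeated letters gives 7560.

7560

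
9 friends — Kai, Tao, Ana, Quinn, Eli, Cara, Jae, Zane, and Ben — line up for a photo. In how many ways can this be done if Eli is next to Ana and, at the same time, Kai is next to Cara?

Treat {Eli,Ana} as one block (2 orders) and {Kai,Cara} as another (2 orders).
That leaves 7 units to arrange: 2 × 2 × 7! = 4 × 5040 = 20160.

20160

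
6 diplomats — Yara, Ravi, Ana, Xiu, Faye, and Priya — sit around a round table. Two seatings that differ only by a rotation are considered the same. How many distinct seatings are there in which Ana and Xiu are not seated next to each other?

All circular seatings of 6 people number (5)! = 120.
Those with Ana next to Xiu: fuse the pair into one unit and seat 5 units around a circle — 2·(4)! = 48.
Subtracting, 120 − 48 = 72.

72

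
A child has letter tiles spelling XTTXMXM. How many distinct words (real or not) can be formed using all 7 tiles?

Letter multiplicities in XTTXMXM: M×2, T×2, X×3.
Dividing 7! = 5040 by 3!·2!·2! = 24 for the repeated letters gives 210.

210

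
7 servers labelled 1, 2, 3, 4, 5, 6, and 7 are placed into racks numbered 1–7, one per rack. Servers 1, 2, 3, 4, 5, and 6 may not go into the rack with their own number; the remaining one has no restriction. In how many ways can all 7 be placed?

2119

Let Aᵢ (for 1 ≤ i ≤ 6) be the placements that put server i in its forbidden rack. Any j of these fix j positions, leaving (7−j)! ways to fill the rest, and there are C(6,j) ways to pick which j.
By inclusion–exclusion, the number of valid placements is Σ_{j=0}^{6} (−1)^j C(6,j)·(7−j)!.
Computing: 5040 − 4320 + 1800 − 480 + 90 − 12 + 1 = 2119.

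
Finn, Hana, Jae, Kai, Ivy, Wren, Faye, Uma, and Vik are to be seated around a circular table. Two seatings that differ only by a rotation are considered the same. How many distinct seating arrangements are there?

40320

Fix one person's seat to break rotational symmetry; the remaining 8 people can be arranged in (8)! = 40320 ways.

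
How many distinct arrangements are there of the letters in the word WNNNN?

5

The 5 letters of WNNNN have repeats: N appearing 4 times.
The number of distinct arrangements is 5!/(4!) = 120/24 = 5.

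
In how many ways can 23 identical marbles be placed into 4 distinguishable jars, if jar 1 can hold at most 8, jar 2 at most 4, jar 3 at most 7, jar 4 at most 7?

By stars and bars, unrestricted non-negative solutions to x_1+…+x_4 = 23 number C(23+3,3) = 2600.
Subtract solutions that violate a single cap (substitute x_i' = x_i − (cap_i+1)): x_1 ≥ 9 gives C(17,3) = 680; x_2 ≥ 5 gives C(21,3) = 1330; x_3 ≥ 8 gives C(18,3) = 816; x_4 ≥ 8 gives C(18,3) = 816. Together 3642.
Add back pairs where two caps are both exceeded: 220 + 84 + 84 + 286 + 286 + 120 = 1080.
Subtract triples: 4 + 4 + 0 + 10 = 18.
By inclusion–exclusion the count is 2600 − 3642 + 1080 − 18 = 20.

20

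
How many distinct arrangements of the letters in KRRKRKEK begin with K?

140

With the first slot taken by K, it remains to arrange the other 7 letters (RRKRKEK).
Those 7 letters have K appearing 3 times and R appearing 3 times, giving (7)!/(3!·3!) = 140.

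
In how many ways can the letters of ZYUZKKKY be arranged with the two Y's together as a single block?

Treat the 2 copies of Y as a single block. The multiset to arrange is then {YY, K, K, K, U, Z, Z}, 7 items in all.
That gives (7)!/(3!·2!) = 420 arrangements.

420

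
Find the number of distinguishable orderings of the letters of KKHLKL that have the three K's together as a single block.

Treat the 3 copies of K as a single block. The multiset to arrange is then {KKK, H, L, L}, 4 items in all.
That gives (4)!/(2!) = 12 arrangements.

12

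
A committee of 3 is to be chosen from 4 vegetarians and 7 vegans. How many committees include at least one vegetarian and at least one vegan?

Unrestricted: C(11,3) = 165 ways to pick any 3 of the 11.
Subtract selections that omit an entire group: no vegetarians → C(7,3) = 35; no vegans → C(4,3) = 4.
Both groups omitted at once is impossible, so 165 − 39 = 126.

126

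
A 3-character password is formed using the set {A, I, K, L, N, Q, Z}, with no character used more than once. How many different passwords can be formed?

This is a permutation of 3 out of 7: P(7,3) = 7!/4!.
7 × 6 × 5 = 210.

210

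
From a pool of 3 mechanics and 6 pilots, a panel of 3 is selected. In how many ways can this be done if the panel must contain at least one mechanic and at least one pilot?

63

Total 3-person selections from all 9: C(9,3) = 84.
Selections missing a whole group: no mechanics → C(6,3) = 20; no pilots → C(3,3) = 1.
Both groups omitted at once is impossible, so 84 − 21 = 63.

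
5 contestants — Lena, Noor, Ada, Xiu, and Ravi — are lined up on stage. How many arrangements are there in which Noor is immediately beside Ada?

Treat {Noor, Ada} as a single unit. There are 4 units to order, and the pair itself can be ordered 2 ways.
So the count is 2·(4)! = 48.

48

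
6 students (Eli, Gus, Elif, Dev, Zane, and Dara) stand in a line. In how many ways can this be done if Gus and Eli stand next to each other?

Place the 4 others and the Gus-Eli pair as 5 objects in a line; the pair has 2 internal arrangements.
That gives 2 × 5! = 2 × 120 = 240.

240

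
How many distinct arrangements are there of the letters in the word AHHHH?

Letter multiplicities in AHHHH: A×1, H×4.
Dividing 5! = 120 by 4! = 24 for the repeated letters gives 5.

5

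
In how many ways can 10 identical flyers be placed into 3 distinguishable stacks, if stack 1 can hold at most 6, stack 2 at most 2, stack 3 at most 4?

6

Without the upper bounds there are C(12,2) = 66 ways to split 10 among 3 stacks.
Subtract solutions that violate a single cap (substitute x_i' = x_i − (cap_i+1)): x_1 ≥ 7 gives C(5,2) = 10; x_2 ≥ 3 gives C(9,2) = 36; x_3 ≥ 5 gives C(7,2) = 21. Together 67.
Add back pairs where two caps are both exceeded: 1 + 0 + 6 = 7.
By inclusion–exclusion the count is 66 − 67 + 7 = 6.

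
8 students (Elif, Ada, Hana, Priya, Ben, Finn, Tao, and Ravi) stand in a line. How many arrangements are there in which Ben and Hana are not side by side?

30240

Of the 8! = 40320 arrangements, those with Ben and Hana adjacent number 2 × 7! = 10080 (treat the pair as a block with 2 internal orders).
Complementary counting: 40320 − 10080 = 30240.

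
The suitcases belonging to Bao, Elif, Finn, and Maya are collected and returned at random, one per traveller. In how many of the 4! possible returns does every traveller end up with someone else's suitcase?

9

Let Aᵢ be the assignments in which traveller i gets their own suitcase. We want the size of the complement of A₁∪…∪A_4.
By inclusion–exclusion this is Σ_{j=0}^{4} (−1)^j C(4,j)·(4−j)!.
Computing: 24 − 24 + 12 − 4 + 1 = 9.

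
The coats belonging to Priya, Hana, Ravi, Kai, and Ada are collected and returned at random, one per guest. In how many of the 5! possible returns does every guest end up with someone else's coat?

Let Aᵢ be the assignments in which guest i gets their own coat. We want the size of the complement of A₁∪…∪A_5.
By inclusion–exclusion this is Σ_{j=0}^{5} (−1)^j C(5,j)·(5−j)!.
Computing: 120 − 120 + 60 − 20 + 5 − 1 = 44.

44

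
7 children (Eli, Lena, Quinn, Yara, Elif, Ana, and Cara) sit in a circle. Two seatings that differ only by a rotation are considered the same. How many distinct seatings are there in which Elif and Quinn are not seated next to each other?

All circular seatings of 7 people number (6)! = 720.
Those with Elif next to Quinn: fuse the pair into one unit and seat 6 units around a circle — 2·(5)! = 240.
Subtracting, 720 − 240 = 480.

480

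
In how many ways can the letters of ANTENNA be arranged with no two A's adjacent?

Total arrangements of ANTENNA: 7!/(3!·2!) = 420.
Arrangements with the A's together: treat AA as one letter, giving (6)!/(3!) = 120.
Hence 420 − 120 = 300.

300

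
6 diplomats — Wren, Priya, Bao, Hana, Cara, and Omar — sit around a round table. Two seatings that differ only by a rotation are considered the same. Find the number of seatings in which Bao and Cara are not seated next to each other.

All circular seatings of 6 people number (5)! = 120.
Those with Bao next to Cara: fuse the pair into one unit and seat 5 units around a circle — 2·(4)! = 48.
Subtracting, 120 − 48 = 72.

72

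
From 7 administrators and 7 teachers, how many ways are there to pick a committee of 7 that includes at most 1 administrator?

50

Split by how many administrators are chosen (0 through 1).
Sum: C(7,0)·C(7,7) + C(7,1)·C(7,6) = 1 + 49 = 50.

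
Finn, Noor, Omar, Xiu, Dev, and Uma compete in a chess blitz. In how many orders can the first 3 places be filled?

This is an ordered selection of 3 from 6: P(6,3).
That gives 6 × 5 × 4 = 120.

120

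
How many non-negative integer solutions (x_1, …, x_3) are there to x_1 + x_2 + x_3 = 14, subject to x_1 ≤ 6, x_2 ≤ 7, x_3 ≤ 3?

Without the upper bounds there are C(16,2) = 120 ways to split 14 among 3 variables.
Subtract solutions that violate a single cap (substitute x_i' = x_i − (cap_i+1)): x_1 ≥ 7 gives C(9,2) = 36; x_2 ≥ 8 gives C(8,2) = 28; x_3 ≥ 4 gives C(12,2) = 66. Together 130.
Add back pairs where two caps are both exceeded: 0 + 10 + 6 = 16.
By inclusion–exclusion the count is 120 − 130 + 16 = 6.

6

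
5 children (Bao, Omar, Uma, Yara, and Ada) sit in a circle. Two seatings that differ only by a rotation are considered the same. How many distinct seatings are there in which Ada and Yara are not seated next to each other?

12

Without the restriction there are (4)! = 24 seatings.
Those with Ada next to Yara: fuse the pair into one unit and seat 4 units around a circle — 2·(3)! = 12.
Subtracting, 24 − 12 = 12.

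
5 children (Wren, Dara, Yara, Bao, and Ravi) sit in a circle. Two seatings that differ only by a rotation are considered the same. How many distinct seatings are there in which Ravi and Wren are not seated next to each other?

12

Without the restriction there are (4)! = 24 seatings.
Seatings with Ravi beside Wren: treat them as a block with 2 internal orders, giving 2 × (3)! = 12.
Subtracting, 24 − 12 = 12.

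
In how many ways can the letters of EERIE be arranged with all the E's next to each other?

Treat the 3 copies of E as a single block. The multiset to arrange is then {EEE, I, R}, 3 items in all.
All 3 items are distinct, so there are (3)! = 6 arrangements.

6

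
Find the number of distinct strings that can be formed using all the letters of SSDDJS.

60

The 6 letters of SSDDJS have repeats: D appearing twice and S appearing 3 times.
So there are 6! / (3!·2!) = 60 distinguishable arrangements.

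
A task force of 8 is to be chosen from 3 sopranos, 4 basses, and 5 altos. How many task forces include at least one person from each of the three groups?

Total 8-person selections from all 12: C(12,8) = 495.
Subtract selections that omit an entire group: no sopranos → C(9,8) = 9; no basses → C(8,8) = 1; no altos → C(7,8) = 0.
Add back selections omitting two groups (i.e. drawn from a single group): C(3,8) + C(4,8) + C(5,8) = 0.
By inclusion–exclusion: 495 − 10 + 0 = 485.

485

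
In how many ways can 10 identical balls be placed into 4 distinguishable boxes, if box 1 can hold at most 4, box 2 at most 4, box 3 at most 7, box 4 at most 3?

Ignoring the caps, the number of non-negative solutions to x_1+…+x_4 = 10 is C(13,3) = 286.
Subtract solutions that violate a single cap (substitute x_i' = x_i − (cap_i+1)): x_1 ≥ 5 gives C(8,3) = 56; x_2 ≥ 5 gives C(8,3) = 56; x_3 ≥ 8 gives C(5,3) = 10; x_4 ≥ 4 gives C(9,3) = 84. Together 206.
Add back pairs where two caps are both exceeded: 1 + 0 + 4 + 0 + 4 + 0 = 9.
By inclusion–exclusion the count is 286 − 206 + 9 = 89.

89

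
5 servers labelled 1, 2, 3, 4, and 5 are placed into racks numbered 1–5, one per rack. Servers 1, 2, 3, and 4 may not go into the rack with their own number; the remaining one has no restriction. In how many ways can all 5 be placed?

53

Let Aᵢ (for 1 ≤ i ≤ 4) be the placements that put server i in its forbidden rack. Any j of these fix j positions, leaving (5−j)! ways to fill the rest, and there are C(4,j) ways to pick which j.
By inclusion–exclusion, the number of valid placements is Σ_{j=0}^{4} (−1)^j C(4,j)·(5−j)!.
Computing: 120 − 96 + 36 − 8 + 1 = 53.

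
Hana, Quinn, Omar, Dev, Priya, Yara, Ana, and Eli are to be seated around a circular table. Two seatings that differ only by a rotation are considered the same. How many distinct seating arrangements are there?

Fix one person's seat to break rotational symmetry; the remaining 7 people can be arranged in (7)! = 5040 ways.

5040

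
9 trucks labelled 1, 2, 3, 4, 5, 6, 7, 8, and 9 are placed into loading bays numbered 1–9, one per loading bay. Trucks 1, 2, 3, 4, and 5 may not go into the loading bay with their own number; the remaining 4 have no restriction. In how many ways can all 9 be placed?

205056

Let Aᵢ (for 1 ≤ i ≤ 5) be the placements that put truck i in its forbidden loading bay. Any j of these fix j positions, leaving (9−j)! ways to fill the rest, and there are C(5,j) ways to pick which j.
By inclusion–exclusion, the number of valid placements is Σ_{j=0}^{5} (−1)^j C(5,j)·(9−j)!.
Computing: 362880 − 201600 + 50400 − 7200 + 600 − 24 = 205056.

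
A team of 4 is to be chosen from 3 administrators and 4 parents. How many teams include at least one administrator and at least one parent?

34

With no constraint there are C(7,4) = 35 possible selections.
Subtract selections that omit an entire group: no administrators → C(4,4) = 1; no parents → C(3,4) = 0.
Both groups omitted at once is impossible, so 35 − 1 = 34.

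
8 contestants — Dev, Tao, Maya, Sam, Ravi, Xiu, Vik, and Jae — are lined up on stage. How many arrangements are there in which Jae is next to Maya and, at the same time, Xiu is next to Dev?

Treat {Jae,Maya} as one block (2 orders) and {Xiu,Dev} as another (2 orders).
That leaves 6 units to arrange: 2 × 2 × 6! = 4 × 720 = 2880.

2880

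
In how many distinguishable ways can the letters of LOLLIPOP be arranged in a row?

1680

The 8 letters of LOLLIPOP have repeats: L appearing 3 times, O appearing twice, and P appearing twice.
Dividing 8! = 40320 by 3!·2!·2! = 24 for the repeated letters gives 1680.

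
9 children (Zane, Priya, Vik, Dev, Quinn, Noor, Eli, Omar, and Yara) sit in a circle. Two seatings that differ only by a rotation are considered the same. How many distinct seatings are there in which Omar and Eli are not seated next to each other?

30240

All circular seatings of 9 people number (8)! = 40320.
Seatings with Omar beside Eli: treat them as a block with 2 internal orders, giving 2 × (7)! = 10080.
Subtracting, 40320 − 10080 = 30240.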